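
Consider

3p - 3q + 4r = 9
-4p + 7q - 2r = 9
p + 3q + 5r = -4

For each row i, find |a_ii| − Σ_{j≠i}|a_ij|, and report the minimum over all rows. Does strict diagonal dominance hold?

-4

row 1: |3| − (3+4) = -4
row 2: |7| − (4+2) = 1
row 3: |5| − (1+3) = 1
minimum over rows = -4 → not strictly diagonally dominant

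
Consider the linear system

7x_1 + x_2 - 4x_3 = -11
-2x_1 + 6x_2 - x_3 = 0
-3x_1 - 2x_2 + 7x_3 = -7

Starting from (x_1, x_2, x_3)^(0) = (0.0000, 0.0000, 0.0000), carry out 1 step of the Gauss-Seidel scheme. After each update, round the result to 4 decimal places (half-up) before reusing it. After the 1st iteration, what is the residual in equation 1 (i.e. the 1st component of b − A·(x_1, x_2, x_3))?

-6.7688

Iteration 1:
  x_1 = (-11 - (1)·0.0000 - (-4)·0.0000) / (7) = -1.5714
  x_2 = (0 - (-2)·-1.5714 - (-1)·0.0000) / (6) = -0.5238
  x_3 = (-7 - (-3)·-1.5714 - (-2)·-0.5238) / (7) = -1.8231
Residual b − A·x = (-6.7688, -1.8231, -0.0001)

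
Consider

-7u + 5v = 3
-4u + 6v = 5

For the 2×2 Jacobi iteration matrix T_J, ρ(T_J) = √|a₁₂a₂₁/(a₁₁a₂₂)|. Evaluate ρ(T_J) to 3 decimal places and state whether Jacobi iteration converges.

a₁₂a₂₁/(a₁₁a₂₂) = (5)·(-4) / ((-7)·(6)) = 0.476190
ρ = √|0.476190| = √0.476190 = 0.690
ρ < 1, so Jacobi converges

0.690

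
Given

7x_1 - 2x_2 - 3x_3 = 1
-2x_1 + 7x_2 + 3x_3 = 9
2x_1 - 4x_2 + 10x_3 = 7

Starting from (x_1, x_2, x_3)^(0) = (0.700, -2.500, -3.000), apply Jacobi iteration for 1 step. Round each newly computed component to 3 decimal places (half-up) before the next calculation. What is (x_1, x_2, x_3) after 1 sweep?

(-1.857, 2.771, -0.440)

Iteration 1:
  x_1 = (1 - (-2)·-2.500 - (-3)·-3.000) / (7) = -1.857
  x_2 = (9 - (-2)·0.700 - (3)·-3.000) / (7) = 2.771
  x_3 = (7 - (2)·0.700 - (-4)·-2.500) / (10) = -0.440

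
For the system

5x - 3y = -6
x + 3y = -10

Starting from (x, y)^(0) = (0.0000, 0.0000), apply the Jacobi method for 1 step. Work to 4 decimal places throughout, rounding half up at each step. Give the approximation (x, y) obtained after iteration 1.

Iteration 1:
  x = (-6 - (-3)·0.0000) / (5) = -1.2000
  y = (-10 - (1)·0.0000) / (3) = -3.3333

(-1.2000, -3.3333)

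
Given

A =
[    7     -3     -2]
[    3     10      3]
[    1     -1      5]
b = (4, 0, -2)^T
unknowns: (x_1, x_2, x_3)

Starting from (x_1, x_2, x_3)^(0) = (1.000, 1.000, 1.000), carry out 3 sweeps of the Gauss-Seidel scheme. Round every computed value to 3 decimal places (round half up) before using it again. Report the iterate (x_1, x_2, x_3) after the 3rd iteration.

Iteration 1:
  x_1 = (4 - (-3)·1.000 - (-2)·1.000) / (7) = 1.286
  x_2 = (0 - (3)·1.286 - (3)·1.000) / (10) = -0.686
  x_3 = (-2 - (1)·1.286 - (-1)·-0.686) / (5) = -0.794
Iteration 2:
  x_1 = (4 - (-3)·-0.686 - (-2)·-0.794) / (7) = 0.051
  x_2 = (0 - (3)·0.051 - (3)·-0.794) / (10) = 0.223
  x_3 = (-2 - (1)·0.051 - (-1)·0.223) / (5) = -0.366
Iteration 3:
  x_1 = (4 - (-3)·0.223 - (-2)·-0.366) / (7) = 0.562
  x_2 = (0 - (3)·0.562 - (3)·-0.366) / (10) = -0.059
  x_3 = (-2 - (1)·0.562 - (-1)·-0.059) / (5) = -0.524

(0.562, -0.059, -0.524)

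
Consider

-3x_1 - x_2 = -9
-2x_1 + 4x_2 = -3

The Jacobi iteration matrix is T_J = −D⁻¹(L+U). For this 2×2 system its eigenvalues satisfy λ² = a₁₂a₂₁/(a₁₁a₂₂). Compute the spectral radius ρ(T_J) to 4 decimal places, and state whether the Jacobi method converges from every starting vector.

a₁₂a₂₁/(a₁₁a₂₂) = (-1)·(-2) / ((-3)·(4)) = -0.166667
ρ = √|-0.166667| = √0.166667 = 0.4082
ρ < 1, so Jacobi converges

0.4082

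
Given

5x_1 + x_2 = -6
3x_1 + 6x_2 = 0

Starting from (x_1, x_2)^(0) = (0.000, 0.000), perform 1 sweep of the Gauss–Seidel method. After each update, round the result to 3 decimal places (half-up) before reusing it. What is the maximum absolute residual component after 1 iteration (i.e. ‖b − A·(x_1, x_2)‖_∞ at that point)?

Iteration 1:
  x_1 = (-6 - (1)·0.000) / (5) = -1.200
  x_2 = (0 - (3)·-1.200) / (6) = 0.600
Residual b − A·x = (-0.600, 0.000); ∞-norm = 0.600

0.600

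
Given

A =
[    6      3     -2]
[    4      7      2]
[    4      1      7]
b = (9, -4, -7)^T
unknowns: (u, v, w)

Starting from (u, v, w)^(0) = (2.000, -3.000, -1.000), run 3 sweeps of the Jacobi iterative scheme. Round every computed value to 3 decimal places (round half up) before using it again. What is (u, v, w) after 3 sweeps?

Iteration 1:
  u = (9 - (3)·-3.000 - (-2)·-1.000) / (6) = 2.667
  v = (-4 - (4)·2.000 - (2)·-1.000) / (7) = -1.429
  w = (-7 - (4)·2.000 - (1)·-3.000) / (7) = -1.714
Iteration 2:
  u = (9 - (3)·-1.429 - (-2)·-1.714) / (6) = 1.643
  v = (-4 - (4)·2.667 - (2)·-1.714) / (7) = -1.606
  w = (-7 - (4)·2.667 - (1)·-1.429) / (7) = -2.320
Iteration 3:
  u = (9 - (3)·-1.606 - (-2)·-2.320) / (6) = 1.530
  v = (-4 - (4)·1.643 - (2)·-2.320) / (7) = -0.847
  w = (-7 - (4)·1.643 - (1)·-1.606) / (7) = -1.709

(1.530, -0.847, -1.709)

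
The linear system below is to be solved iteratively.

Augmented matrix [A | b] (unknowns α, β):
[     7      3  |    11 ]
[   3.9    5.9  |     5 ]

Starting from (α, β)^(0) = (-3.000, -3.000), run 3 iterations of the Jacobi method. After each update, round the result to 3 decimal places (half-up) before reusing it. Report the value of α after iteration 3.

Iteration 1:
  α = (11 - (3)·-3.000) / (7) = 2.857
  β = (5 - (3.9)·-3.000) / (5.9) = 2.831
Iteration 2:
  α = (11 - (3)·2.831) / (7) = 0.358
  β = (5 - (3.9)·2.857) / (5.9) = -1.041
Iteration 3:
  α = (11 - (3)·-1.041) / (7) = 2.018
  β = (5 - (3.9)·0.358) / (5.9) = 0.611

2.018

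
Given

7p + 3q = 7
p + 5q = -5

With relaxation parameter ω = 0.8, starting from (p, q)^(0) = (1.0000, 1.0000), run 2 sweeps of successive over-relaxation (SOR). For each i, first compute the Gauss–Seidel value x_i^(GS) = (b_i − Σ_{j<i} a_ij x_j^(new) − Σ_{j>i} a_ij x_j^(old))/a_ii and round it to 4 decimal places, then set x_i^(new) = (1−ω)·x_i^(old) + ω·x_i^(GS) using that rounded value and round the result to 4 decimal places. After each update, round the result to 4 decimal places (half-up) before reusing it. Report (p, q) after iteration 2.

Iteration 1:
  p: GS value = (7 - (3)·1.0000) / (7) = 0.5714;  p ← (1−ω)·1.0000 + ω·0.5714 = 0.6571
  q: GS value = (-5 - (1)·0.6571) / (5) = -1.1314;  q ← (1−ω)·1.0000 + ω·-1.1314 = -0.7051
Iteration 2:
  p: GS value = (7 - (3)·-0.7051) / (7) = 1.3022;  p ← (1−ω)·0.6571 + ω·1.3022 = 1.1732
  q: GS value = (-5 - (1)·1.1732) / (5) = -1.2346;  q ← (1−ω)·-0.7051 + ω·-1.2346 = -1.1287

(1.1732, -1.1287)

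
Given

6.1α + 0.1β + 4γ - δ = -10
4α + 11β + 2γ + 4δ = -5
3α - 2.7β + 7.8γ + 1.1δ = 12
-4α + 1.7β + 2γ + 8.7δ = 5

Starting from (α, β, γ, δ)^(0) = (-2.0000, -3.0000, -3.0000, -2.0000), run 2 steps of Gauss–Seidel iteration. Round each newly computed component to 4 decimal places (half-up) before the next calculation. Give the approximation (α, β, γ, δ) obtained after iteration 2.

(-3.0215, 0.2797, 2.8026, -1.5134)

Iteration 1:
  α = (-10 - (0.1)·-3.0000 - (4)·-3.0000 - (-1)·-2.0000) / (6.1) = 0.0492
  β = (-5 - (4)·0.0492 - (2)·-3.0000 - (4)·-2.0000) / (11) = 0.8003
  γ = (12 - (3)·0.0492 - (-2.7)·0.8003 - (1.1)·-2.0000) / (7.8) = 2.0786
  δ = (5 - (-4)·0.0492 - (1.7)·0.8003 - (2)·2.0786) / (8.7) = -0.0369
Iteration 2:
  α = (-10 - (0.1)·0.8003 - (4)·2.0786 - (-1)·-0.0369) / (6.1) = -3.0215
  β = (-5 - (4)·-3.0215 - (2)·2.0786 - (4)·-0.0369) / (11) = 0.2797
  γ = (12 - (3)·-3.0215 - (-2.7)·0.2797 - (1.1)·-0.0369) / (7.8) = 2.8026
  δ = (5 - (-4)·-3.0215 - (1.7)·0.2797 - (2)·2.8026) / (8.7) = -1.5134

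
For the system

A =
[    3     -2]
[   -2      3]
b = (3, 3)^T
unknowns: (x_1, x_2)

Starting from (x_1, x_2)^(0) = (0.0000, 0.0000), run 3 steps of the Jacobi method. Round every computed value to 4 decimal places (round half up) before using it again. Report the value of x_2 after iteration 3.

2.1111

Iteration 1:
  x_1 = (3 - (-2)·0.0000) / (3) = 1.0000
  x_2 = (3 - (-2)·0.0000) / (3) = 1.0000
Iteration 2:
  x_1 = (3 - (-2)·1.0000) / (3) = 1.6667
  x_2 = (3 - (-2)·1.0000) / (3) = 1.6667
Iteration 3:
  x_1 = (3 - (-2)·1.6667) / (3) = 2.1111
  x_2 = (3 - (-2)·1.6667) / (3) = 2.1111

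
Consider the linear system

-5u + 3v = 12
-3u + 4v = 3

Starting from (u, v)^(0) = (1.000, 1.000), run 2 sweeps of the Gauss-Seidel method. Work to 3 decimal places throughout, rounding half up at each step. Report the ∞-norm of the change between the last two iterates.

Iteration 1:
  u = (12 - (3)·1.000) / (-5) = -1.800
  v = (3 - (-3)·-1.800) / (4) = -0.600
Iteration 2:
  u = (12 - (3)·-0.600) / (-5) = -2.760
  v = (3 - (-3)·-2.760) / (4) = -1.320
Change: (-0.960, -0.720) → max |·| = 0.960

0.960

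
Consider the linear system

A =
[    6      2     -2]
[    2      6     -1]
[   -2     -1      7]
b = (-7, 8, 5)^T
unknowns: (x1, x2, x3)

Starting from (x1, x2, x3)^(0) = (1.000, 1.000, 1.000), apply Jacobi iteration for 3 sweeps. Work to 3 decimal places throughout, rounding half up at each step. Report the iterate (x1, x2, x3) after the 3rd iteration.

(-1.622, 1.816, 0.652)

Iteration 1:
  x1 = (-7 - (2)·1.000 - (-2)·1.000) / (6) = -1.167
  x2 = (8 - (2)·1.000 - (-1)·1.000) / (6) = 1.167
  x3 = (5 - (-2)·1.000 - (-1)·1.000) / (7) = 1.143
Iteration 2:
  x1 = (-7 - (2)·1.167 - (-2)·1.143) / (6) = -1.175
  x2 = (8 - (2)·-1.167 - (-1)·1.143) / (6) = 1.913
  x3 = (5 - (-2)·-1.167 - (-1)·1.167) / (7) = 0.548
Iteration 3:
  x1 = (-7 - (2)·1.913 - (-2)·0.548) / (6) = -1.622
  x2 = (8 - (2)·-1.175 - (-1)·0.548) / (6) = 1.816
  x3 = (5 - (-2)·-1.175 - (-1)·1.913) / (7) = 0.652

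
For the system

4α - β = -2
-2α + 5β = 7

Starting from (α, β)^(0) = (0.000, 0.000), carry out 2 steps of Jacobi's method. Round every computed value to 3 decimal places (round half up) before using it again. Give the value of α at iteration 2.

Iteration 1:
  α = (-2 - (-1)·0.000) / (4) = -0.500
  β = (7 - (-2)·0.000) / (5) = 1.400
Iteration 2:
  α = (-2 - (-1)·1.400) / (4) = -0.150
  β = (7 - (-2)·-0.500) / (5) = 1.200

-0.150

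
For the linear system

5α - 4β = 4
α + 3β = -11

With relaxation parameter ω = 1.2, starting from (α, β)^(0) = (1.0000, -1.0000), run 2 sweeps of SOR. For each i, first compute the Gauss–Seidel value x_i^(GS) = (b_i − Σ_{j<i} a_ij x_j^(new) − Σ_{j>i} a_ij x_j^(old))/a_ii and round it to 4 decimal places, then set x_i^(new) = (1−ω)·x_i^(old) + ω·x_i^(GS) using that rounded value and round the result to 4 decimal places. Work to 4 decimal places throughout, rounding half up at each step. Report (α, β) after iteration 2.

(-2.9552, -2.3939)

Iteration 1:
  α: GS value = (4 - (-4)·-1.0000) / (5) = 0.0000;  α ← (1−ω)·1.0000 + ω·0.0000 = -0.2000
  β: GS value = (-11 - (1)·-0.2000) / (3) = -3.6000;  β ← (1−ω)·-1.0000 + ω·-3.6000 = -4.1200
Iteration 2:
  α: GS value = (4 - (-4)·-4.1200) / (5) = -2.4960;  α ← (1−ω)·-0.2000 + ω·-2.4960 = -2.9552
  β: GS value = (-11 - (1)·-2.9552) / (3) = -2.6816;  β ← (1−ω)·-4.1200 + ω·-2.6816 = -2.3939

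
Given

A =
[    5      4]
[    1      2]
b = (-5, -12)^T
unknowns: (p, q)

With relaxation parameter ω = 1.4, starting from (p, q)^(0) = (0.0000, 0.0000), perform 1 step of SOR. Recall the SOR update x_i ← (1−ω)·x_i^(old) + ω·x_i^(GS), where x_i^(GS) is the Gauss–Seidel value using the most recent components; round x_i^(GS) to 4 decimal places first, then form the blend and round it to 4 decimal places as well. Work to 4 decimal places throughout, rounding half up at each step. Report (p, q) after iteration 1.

(-1.4000, -7.4200)

Iteration 1:
  p: GS value = (-5 - (4)·0.0000) / (5) = -1.0000;  p ← (1−ω)·0.0000 + ω·-1.0000 = -1.4000
  q: GS value = (-12 - (1)·-1.4000) / (2) = -5.3000;  q ← (1−ω)·0.0000 + ω·-5.3000 = -7.4200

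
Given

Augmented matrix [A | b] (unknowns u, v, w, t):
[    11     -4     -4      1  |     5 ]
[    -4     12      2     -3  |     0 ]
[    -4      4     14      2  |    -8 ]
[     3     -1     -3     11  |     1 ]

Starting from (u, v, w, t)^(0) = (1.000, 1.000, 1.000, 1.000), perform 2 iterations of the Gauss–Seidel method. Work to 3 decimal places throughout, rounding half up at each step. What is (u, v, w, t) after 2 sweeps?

Iteration 1:
  u = (5 - (-4)·1.000 - (-4)·1.000 - (1)·1.000) / (11) = 1.091
  v = (0 - (-4)·1.091 - (2)·1.000 - (-3)·1.000) / (12) = 0.447
  w = (-8 - (-4)·1.091 - (4)·0.447 - (2)·1.000) / (14) = -0.530
  t = (1 - (3)·1.091 - (-1)·0.447 - (-3)·-0.530) / (11) = -0.311
Iteration 2:
  u = (5 - (-4)·0.447 - (-4)·-0.530 - (1)·-0.311) / (11) = 0.453
  v = (0 - (-4)·0.453 - (2)·-0.530 - (-3)·-0.311) / (12) = 0.162
  w = (-8 - (-4)·0.453 - (4)·0.162 - (2)·-0.311) / (14) = -0.444
  t = (1 - (3)·0.453 - (-1)·0.162 - (-3)·-0.444) / (11) = -0.139

(0.453, 0.162, -0.444, -0.139)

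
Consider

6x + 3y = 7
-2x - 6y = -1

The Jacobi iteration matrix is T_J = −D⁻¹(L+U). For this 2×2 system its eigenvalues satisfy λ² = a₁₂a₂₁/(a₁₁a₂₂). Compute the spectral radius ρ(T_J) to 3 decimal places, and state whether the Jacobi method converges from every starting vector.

a₁₂a₂₁/(a₁₁a₂₂) = (3)·(-2) / ((6)·(-6)) = 0.166667
ρ = √|0.166667| = √0.166667 = 0.408
ρ < 1, so Jacobi converges

0.408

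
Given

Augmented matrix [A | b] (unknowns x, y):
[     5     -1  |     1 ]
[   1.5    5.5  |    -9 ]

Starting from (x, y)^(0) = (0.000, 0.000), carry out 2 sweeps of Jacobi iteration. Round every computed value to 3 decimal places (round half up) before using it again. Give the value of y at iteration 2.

-1.691

Iteration 1:
  x = (1 - (-1)·0.000) / (5) = 0.200
  y = (-9 - (1.5)·0.000) / (5.5) = -1.636
Iteration 2:
  x = (1 - (-1)·-1.636) / (5) = -0.127
  y = (-9 - (1.5)·0.200) / (5.5) = -1.691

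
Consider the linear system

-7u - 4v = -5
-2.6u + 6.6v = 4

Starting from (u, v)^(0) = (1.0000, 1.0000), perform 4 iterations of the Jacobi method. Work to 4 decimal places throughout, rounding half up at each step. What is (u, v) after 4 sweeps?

Iteration 1:
  u = (-5 - (-4)·1.0000) / (-7) = 0.1429
  v = (4 - (-2.6)·1.0000) / (6.6) = 1.0000
Iteration 2:
  u = (-5 - (-4)·1.0000) / (-7) = 0.1429
  v = (4 - (-2.6)·0.1429) / (6.6) = 0.6624
Iteration 3:
  u = (-5 - (-4)·0.6624) / (-7) = 0.3358
  v = (4 - (-2.6)·0.1429) / (6.6) = 0.6624
Iteration 4:
  u = (-5 - (-4)·0.6624) / (-7) = 0.3358
  v = (4 - (-2.6)·0.3358) / (6.6) = 0.7383

(0.3358, 0.7383)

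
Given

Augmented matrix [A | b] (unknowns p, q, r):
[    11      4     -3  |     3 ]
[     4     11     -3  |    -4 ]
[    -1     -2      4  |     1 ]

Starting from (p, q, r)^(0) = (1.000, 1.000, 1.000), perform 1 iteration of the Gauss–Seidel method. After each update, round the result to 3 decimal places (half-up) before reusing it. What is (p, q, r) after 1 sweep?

(0.182, -0.157, 0.217)

Iteration 1:
  p = (3 - (4)·1.000 - (-3)·1.000) / (11) = 0.182
  q = (-4 - (4)·0.182 - (-3)·1.000) / (11) = -0.157
  r = (1 - (-1)·0.182 - (-2)·-0.157) / (4) = 0.217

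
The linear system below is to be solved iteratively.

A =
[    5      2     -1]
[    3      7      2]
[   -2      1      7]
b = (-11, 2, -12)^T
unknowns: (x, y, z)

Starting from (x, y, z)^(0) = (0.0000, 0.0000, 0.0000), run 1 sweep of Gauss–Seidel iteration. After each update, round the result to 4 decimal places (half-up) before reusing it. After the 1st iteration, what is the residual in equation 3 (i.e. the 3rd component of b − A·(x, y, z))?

Iteration 1:
  x = (-11 - (2)·0.0000 - (-1)·0.0000) / (5) = -2.2000
  y = (2 - (3)·-2.2000 - (2)·0.0000) / (7) = 1.2286
  z = (-12 - (-2)·-2.2000 - (1)·1.2286) / (7) = -2.5184
Residual b − A·x = (-4.9756, 5.0366, 0.0002)

0.0002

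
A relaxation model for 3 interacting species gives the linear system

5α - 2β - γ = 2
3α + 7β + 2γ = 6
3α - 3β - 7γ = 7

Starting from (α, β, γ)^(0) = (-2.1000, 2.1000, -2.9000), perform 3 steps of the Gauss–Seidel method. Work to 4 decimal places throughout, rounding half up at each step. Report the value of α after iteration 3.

0.5536

Iteration 1:
  α = (2 - (-2)·2.1000 - (-1)·-2.9000) / (5) = 0.6600
  β = (6 - (3)·0.6600 - (2)·-2.9000) / (7) = 1.4029
  γ = (7 - (3)·0.6600 - (-3)·1.4029) / (-7) = -1.3184
Iteration 2:
  α = (2 - (-2)·1.4029 - (-1)·-1.3184) / (5) = 0.6975
  β = (6 - (3)·0.6975 - (2)·-1.3184) / (7) = 0.9349
  γ = (7 - (3)·0.6975 - (-3)·0.9349) / (-7) = -1.1017
Iteration 3:
  α = (2 - (-2)·0.9349 - (-1)·-1.1017) / (5) = 0.5536
  β = (6 - (3)·0.5536 - (2)·-1.1017) / (7) = 0.9347
  γ = (7 - (3)·0.5536 - (-3)·0.9347) / (-7) = -1.1633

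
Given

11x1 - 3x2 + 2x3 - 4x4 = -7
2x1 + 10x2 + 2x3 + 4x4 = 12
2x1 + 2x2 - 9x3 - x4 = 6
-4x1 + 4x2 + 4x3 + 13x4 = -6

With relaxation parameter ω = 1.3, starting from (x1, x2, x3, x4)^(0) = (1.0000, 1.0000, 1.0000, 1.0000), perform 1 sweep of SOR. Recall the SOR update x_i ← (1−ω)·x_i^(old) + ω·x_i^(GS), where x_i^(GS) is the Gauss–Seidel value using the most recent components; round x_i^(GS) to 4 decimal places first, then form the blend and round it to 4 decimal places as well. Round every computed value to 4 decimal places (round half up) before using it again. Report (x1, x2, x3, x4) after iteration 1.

(-0.5363, 0.6195, -1.2871, -0.8474)

Iteration 1:
  x1: GS value = (-7 - (-3)·1.0000 - (2)·1.0000 - (-4)·1.0000) / (11) = -0.1818;  x1 ← (1−ω)·1.0000 + ω·-0.1818 = -0.5363
  x2: GS value = (12 - (2)·-0.5363 - (2)·1.0000 - (4)·1.0000) / (10) = 0.7073;  x2 ← (1−ω)·1.0000 + ω·0.7073 = 0.6195
  x3: GS value = (6 - (2)·-0.5363 - (2)·0.6195 - (-1)·1.0000) / (-9) = -0.7593;  x3 ← (1−ω)·1.0000 + ω·-0.7593 = -1.2871
  x4: GS value = (-6 - (-4)·-0.5363 - (4)·0.6195 - (4)·-1.2871) / (13) = -0.4211;  x4 ← (1−ω)·1.0000 + ω·-0.4211 = -0.8474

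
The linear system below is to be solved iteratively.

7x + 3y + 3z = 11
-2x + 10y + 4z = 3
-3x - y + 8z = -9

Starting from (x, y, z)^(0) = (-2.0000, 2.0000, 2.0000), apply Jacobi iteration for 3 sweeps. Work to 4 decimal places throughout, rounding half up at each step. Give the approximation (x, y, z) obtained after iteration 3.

Iteration 1:
  x = (11 - (3)·2.0000 - (3)·2.0000) / (7) = -0.1429
  y = (3 - (-2)·-2.0000 - (4)·2.0000) / (10) = -0.9000
  z = (-9 - (-3)·-2.0000 - (-1)·2.0000) / (8) = -1.6250
Iteration 2:
  x = (11 - (3)·-0.9000 - (3)·-1.6250) / (7) = 2.6536
  y = (3 - (-2)·-0.1429 - (4)·-1.6250) / (10) = 0.9214
  z = (-9 - (-3)·-0.1429 - (-1)·-0.9000) / (8) = -1.2911
Iteration 3:
  x = (11 - (3)·0.9214 - (3)·-1.2911) / (7) = 1.7299
  y = (3 - (-2)·2.6536 - (4)·-1.2911) / (10) = 1.3472
  z = (-9 - (-3)·2.6536 - (-1)·0.9214) / (8) = -0.0147

(1.7299, 1.3472, -0.0147)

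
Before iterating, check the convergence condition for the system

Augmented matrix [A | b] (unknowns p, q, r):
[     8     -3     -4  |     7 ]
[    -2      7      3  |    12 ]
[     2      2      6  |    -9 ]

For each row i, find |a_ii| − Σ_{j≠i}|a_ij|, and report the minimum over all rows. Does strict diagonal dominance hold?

1

row 1: |8| − (3+4) = 1
row 2: |7| − (2+3) = 2
row 3: |6| − (2+2) = 2
minimum over rows = 1 → strictly diagonally dominant (convergence guaranteed)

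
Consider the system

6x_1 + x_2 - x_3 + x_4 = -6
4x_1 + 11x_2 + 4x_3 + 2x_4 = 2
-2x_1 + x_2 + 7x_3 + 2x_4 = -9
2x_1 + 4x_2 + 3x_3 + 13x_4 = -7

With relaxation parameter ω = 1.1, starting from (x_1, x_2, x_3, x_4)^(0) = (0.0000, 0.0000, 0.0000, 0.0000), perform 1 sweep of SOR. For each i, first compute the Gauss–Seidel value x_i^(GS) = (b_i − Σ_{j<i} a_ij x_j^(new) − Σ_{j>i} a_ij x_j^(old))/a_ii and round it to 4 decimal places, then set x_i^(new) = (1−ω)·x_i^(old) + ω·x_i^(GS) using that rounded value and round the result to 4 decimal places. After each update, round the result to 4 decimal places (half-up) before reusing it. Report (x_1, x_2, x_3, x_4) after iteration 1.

(-1.1000, 0.6400, -1.8605, -0.1505)

Iteration 1:
  x_1: GS value = (-6 - (1)·0.0000 - (-1)·0.0000 - (1)·0.0000) / (6) = -1.0000;  x_1 ← (1−ω)·0.0000 + ω·-1.0000 = -1.1000
  x_2: GS value = (2 - (4)·-1.1000 - (4)·0.0000 - (2)·0.0000) / (11) = 0.5818;  x_2 ← (1−ω)·0.0000 + ω·0.5818 = 0.6400
  x_3: GS value = (-9 - (-2)·-1.1000 - (1)·0.6400 - (2)·0.0000) / (7) = -1.6914;  x_3 ← (1−ω)·0.0000 + ω·-1.6914 = -1.8605
  x_4: GS value = (-7 - (2)·-1.1000 - (4)·0.6400 - (3)·-1.8605) / (13) = -0.1368;  x_4 ← (1−ω)·0.0000 + ω·-0.1368 = -0.1505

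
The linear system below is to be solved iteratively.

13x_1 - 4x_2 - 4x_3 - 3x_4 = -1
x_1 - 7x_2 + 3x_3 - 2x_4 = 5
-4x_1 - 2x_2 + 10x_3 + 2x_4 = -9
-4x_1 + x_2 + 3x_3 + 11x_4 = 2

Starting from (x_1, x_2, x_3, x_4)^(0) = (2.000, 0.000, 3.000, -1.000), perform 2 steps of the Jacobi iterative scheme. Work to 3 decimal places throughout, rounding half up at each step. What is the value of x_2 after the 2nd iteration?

-0.610

Iteration 1:
  x_1 = (-1 - (-4)·0.000 - (-4)·3.000 - (-3)·-1.000) / (13) = 0.615
  x_2 = (5 - (1)·2.000 - (3)·3.000 - (-2)·-1.000) / (-7) = 1.143
  x_3 = (-9 - (-4)·2.000 - (-2)·0.000 - (2)·-1.000) / (10) = 0.100
  x_4 = (2 - (-4)·2.000 - (1)·0.000 - (3)·3.000) / (11) = 0.091
Iteration 2:
  x_1 = (-1 - (-4)·1.143 - (-4)·0.100 - (-3)·0.091) / (13) = 0.327
  x_2 = (5 - (1)·0.615 - (3)·0.100 - (-2)·0.091) / (-7) = -0.610
  x_3 = (-9 - (-4)·0.615 - (-2)·1.143 - (2)·0.091) / (10) = -0.444
  x_4 = (2 - (-4)·0.615 - (1)·1.143 - (3)·0.100) / (11) = 0.274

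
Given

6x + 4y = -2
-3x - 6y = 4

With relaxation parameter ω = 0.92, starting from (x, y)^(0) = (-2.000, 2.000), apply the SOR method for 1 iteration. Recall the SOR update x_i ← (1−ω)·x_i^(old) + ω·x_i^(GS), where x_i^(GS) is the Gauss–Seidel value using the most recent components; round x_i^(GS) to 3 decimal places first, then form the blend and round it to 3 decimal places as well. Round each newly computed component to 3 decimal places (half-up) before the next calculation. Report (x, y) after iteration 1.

(-1.694, 0.326)

Iteration 1:
  x: GS value = (-2 - (4)·2.000) / (6) = -1.667;  x ← (1−ω)·-2.000 + ω·-1.667 = -1.694
  y: GS value = (4 - (-3)·-1.694) / (-6) = 0.180;  y ← (1−ω)·2.000 + ω·0.180 = 0.326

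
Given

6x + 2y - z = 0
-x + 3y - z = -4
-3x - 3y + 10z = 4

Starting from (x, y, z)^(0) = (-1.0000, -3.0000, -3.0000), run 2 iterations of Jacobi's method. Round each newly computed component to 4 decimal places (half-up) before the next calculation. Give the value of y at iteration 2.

-1.4333

Iteration 1:
  x = (0 - (2)·-3.0000 - (-1)·-3.0000) / (6) = 0.5000
  y = (-4 - (-1)·-1.0000 - (-1)·-3.0000) / (3) = -2.6667
  z = (4 - (-3)·-1.0000 - (-3)·-3.0000) / (10) = -0.8000
Iteration 2:
  x = (0 - (2)·-2.6667 - (-1)·-0.8000) / (6) = 0.7556
  y = (-4 - (-1)·0.5000 - (-1)·-0.8000) / (3) = -1.4333
  z = (4 - (-3)·0.5000 - (-3)·-2.6667) / (10) = -0.2500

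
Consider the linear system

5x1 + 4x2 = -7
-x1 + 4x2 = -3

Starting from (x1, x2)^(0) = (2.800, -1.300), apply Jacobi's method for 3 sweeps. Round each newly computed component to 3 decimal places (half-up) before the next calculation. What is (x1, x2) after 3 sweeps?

(-0.728, -1.090)

Iteration 1:
  x1 = (-7 - (4)·-1.300) / (5) = -0.360
  x2 = (-3 - (-1)·2.800) / (4) = -0.050
Iteration 2:
  x1 = (-7 - (4)·-0.050) / (5) = -1.360
  x2 = (-3 - (-1)·-0.360) / (4) = -0.840
Iteration 3:
  x1 = (-7 - (4)·-0.840) / (5) = -0.728
  x2 = (-3 - (-1)·-1.360) / (4) = -1.090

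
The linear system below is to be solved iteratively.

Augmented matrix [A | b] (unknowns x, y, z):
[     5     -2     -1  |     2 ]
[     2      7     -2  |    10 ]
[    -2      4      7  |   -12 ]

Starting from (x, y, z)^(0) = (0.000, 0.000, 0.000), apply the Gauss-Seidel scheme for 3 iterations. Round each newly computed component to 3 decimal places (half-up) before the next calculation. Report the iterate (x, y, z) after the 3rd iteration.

Iteration 1:
  x = (2 - (-2)·0.000 - (-1)·0.000) / (5) = 0.400
  y = (10 - (2)·0.400 - (-2)·0.000) / (7) = 1.314
  z = (-12 - (-2)·0.400 - (4)·1.314) / (7) = -2.351
Iteration 2:
  x = (2 - (-2)·1.314 - (-1)·-2.351) / (5) = 0.455
  y = (10 - (2)·0.455 - (-2)·-2.351) / (7) = 0.627
  z = (-12 - (-2)·0.455 - (4)·0.627) / (7) = -1.943
Iteration 3:
  x = (2 - (-2)·0.627 - (-1)·-1.943) / (5) = 0.262
  y = (10 - (2)·0.262 - (-2)·-1.943) / (7) = 0.799
  z = (-12 - (-2)·0.262 - (4)·0.799) / (7) = -2.096

(0.262, 0.799, -2.096)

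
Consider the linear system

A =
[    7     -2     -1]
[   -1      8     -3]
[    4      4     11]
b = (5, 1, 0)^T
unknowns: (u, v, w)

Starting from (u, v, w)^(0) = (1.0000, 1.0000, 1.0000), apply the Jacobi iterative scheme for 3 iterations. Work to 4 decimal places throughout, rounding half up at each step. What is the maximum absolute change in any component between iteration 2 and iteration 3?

0.3578

Iteration 1:
  u = (5 - (-2)·1.0000 - (-1)·1.0000) / (7) = 1.1429
  v = (1 - (-1)·1.0000 - (-3)·1.0000) / (8) = 0.6250
  w = (0 - (4)·1.0000 - (4)·1.0000) / (11) = -0.7273
Iteration 2:
  u = (5 - (-2)·0.6250 - (-1)·-0.7273) / (7) = 0.7890
  v = (1 - (-1)·1.1429 - (-3)·-0.7273) / (8) = -0.0049
  w = (0 - (4)·1.1429 - (4)·0.6250) / (11) = -0.6429
Iteration 3:
  u = (5 - (-2)·-0.0049 - (-1)·-0.6429) / (7) = 0.6210
  v = (1 - (-1)·0.7890 - (-3)·-0.6429) / (8) = -0.0175
  w = (0 - (4)·0.7890 - (4)·-0.0049) / (11) = -0.2851
Change: (-0.1680, -0.0126, 0.3578) → max |·| = 0.3578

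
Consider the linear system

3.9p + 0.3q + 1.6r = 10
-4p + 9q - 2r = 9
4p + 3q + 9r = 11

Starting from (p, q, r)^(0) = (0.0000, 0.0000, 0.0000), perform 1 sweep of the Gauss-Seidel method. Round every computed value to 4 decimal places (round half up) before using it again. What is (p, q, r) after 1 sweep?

Iteration 1:
  p = (10 - (0.3)·0.0000 - (1.6)·0.0000) / (3.9) = 2.5641
  q = (9 - (-4)·2.5641 - (-2)·0.0000) / (9) = 2.1396
  r = (11 - (4)·2.5641 - (3)·2.1396) / (9) = -0.6306

(2.5641, 2.1396, -0.6306)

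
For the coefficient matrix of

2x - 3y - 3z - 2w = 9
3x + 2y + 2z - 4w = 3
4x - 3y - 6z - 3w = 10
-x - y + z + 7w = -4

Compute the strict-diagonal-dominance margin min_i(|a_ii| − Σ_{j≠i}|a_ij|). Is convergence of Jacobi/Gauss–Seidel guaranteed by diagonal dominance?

row 1: |2| − (3+3+2) = -6
row 2: |2| − (3+2+4) = -7
row 3: |-6| − (4+3+3) = -4
row 4: |7| − (1+1+1) = 4
minimum over rows = -7 → not strictly diagonally dominant

-7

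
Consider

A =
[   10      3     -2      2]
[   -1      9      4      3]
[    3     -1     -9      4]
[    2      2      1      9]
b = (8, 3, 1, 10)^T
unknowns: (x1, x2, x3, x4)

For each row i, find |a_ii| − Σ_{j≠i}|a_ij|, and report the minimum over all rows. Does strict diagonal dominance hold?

row 1: |10| − (3+2+2) = 3
row 2: |9| − (1+4+3) = 1
row 3: |-9| − (3+1+4) = 1
row 4: |9| − (2+2+1) = 4
minimum over rows = 1 → strictly diagonally dominant (convergence guaranteed)

1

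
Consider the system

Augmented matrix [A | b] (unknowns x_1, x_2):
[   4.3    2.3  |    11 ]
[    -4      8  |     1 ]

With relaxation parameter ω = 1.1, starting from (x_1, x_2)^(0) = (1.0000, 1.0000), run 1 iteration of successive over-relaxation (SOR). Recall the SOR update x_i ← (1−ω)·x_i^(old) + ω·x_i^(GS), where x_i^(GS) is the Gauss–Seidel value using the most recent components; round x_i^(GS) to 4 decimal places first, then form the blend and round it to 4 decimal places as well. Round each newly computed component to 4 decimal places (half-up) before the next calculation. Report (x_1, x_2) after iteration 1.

(2.1256, 1.2066)

Iteration 1:
  x_1: GS value = (11 - (2.3)·1.0000) / (4.3) = 2.0233;  x_1 ← (1−ω)·1.0000 + ω·2.0233 = 2.1256
  x_2: GS value = (1 - (-4)·2.1256) / (8) = 1.1878;  x_2 ← (1−ω)·1.0000 + ω·1.1878 = 1.2066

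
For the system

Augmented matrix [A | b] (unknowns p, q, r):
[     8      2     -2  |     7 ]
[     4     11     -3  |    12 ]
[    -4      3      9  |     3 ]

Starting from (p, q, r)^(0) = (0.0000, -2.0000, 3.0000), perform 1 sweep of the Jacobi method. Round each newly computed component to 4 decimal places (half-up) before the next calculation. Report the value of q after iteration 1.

1.9091

Iteration 1:
  p = (7 - (2)·-2.0000 - (-2)·3.0000) / (8) = 2.1250
  q = (12 - (4)·0.0000 - (-3)·3.0000) / (11) = 1.9091
  r = (3 - (-4)·0.0000 - (3)·-2.0000) / (9) = 1.0000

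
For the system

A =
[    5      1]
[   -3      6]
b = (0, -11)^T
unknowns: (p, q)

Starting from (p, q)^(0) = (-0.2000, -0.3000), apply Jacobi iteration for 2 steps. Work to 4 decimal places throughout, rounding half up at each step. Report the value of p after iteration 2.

0.3867

Iteration 1:
  p = (0 - (1)·-0.3000) / (5) = 0.0600
  q = (-11 - (-3)·-0.2000) / (6) = -1.9333
Iteration 2:
  p = (0 - (1)·-1.9333) / (5) = 0.3867
  q = (-11 - (-3)·0.0600) / (6) = -1.8033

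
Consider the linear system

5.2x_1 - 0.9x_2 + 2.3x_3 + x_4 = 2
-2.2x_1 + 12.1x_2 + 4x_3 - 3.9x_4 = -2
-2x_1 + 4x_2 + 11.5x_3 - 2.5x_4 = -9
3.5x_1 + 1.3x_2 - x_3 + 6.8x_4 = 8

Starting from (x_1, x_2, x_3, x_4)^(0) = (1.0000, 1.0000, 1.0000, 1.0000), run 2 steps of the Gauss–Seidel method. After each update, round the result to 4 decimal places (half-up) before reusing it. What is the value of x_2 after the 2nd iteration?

Iteration 1:
  x_1 = (2 - (-0.9)·1.0000 - (2.3)·1.0000 - (1)·1.0000) / (5.2) = -0.0769
  x_2 = (-2 - (-2.2)·-0.0769 - (4)·1.0000 - (-3.9)·1.0000) / (12.1) = -0.1875
  x_3 = (-9 - (-2)·-0.0769 - (4)·-0.1875 - (-2.5)·1.0000) / (11.5) = -0.5134
  x_4 = (8 - (3.5)·-0.0769 - (1.3)·-0.1875 - (-1)·-0.5134) / (6.8) = 1.1764
Iteration 2:
  x_1 = (2 - (-0.9)·-0.1875 - (2.3)·-0.5134 - (1)·1.1764) / (5.2) = 0.3530
  x_2 = (-2 - (-2.2)·0.3530 - (4)·-0.5134 - (-3.9)·1.1764) / (12.1) = 0.4478
  x_3 = (-9 - (-2)·0.3530 - (4)·0.4478 - (-2.5)·1.1764) / (11.5) = -0.6212
  x_4 = (8 - (3.5)·0.3530 - (1.3)·0.4478 - (-1)·-0.6212) / (6.8) = 0.8178

0.4478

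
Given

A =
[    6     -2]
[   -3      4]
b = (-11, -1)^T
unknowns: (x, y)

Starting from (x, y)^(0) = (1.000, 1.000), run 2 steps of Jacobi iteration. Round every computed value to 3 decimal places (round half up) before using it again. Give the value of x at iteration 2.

Iteration 1:
  x = (-11 - (-2)·1.000) / (6) = -1.500
  y = (-1 - (-3)·1.000) / (4) = 0.500
Iteration 2:
  x = (-11 - (-2)·0.500) / (6) = -1.667
  y = (-1 - (-3)·-1.500) / (4) = -1.375

-1.667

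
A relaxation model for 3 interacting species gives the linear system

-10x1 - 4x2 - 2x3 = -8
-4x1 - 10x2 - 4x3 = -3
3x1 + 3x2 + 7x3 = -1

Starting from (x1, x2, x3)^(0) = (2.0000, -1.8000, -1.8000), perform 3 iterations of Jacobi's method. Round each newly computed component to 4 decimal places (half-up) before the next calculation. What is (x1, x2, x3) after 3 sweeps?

(1.1528, 0.4141, -0.3130)

Iteration 1:
  x1 = (-8 - (-4)·-1.8000 - (-2)·-1.8000) / (-10) = 1.8800
  x2 = (-3 - (-4)·2.0000 - (-4)·-1.8000) / (-10) = 0.2200
  x3 = (-1 - (3)·2.0000 - (3)·-1.8000) / (7) = -0.2286
Iteration 2:
  x1 = (-8 - (-4)·0.2200 - (-2)·-0.2286) / (-10) = 0.7577
  x2 = (-3 - (-4)·1.8800 - (-4)·-0.2286) / (-10) = -0.3606
  x3 = (-1 - (3)·1.8800 - (3)·0.2200) / (7) = -1.0429
Iteration 3:
  x1 = (-8 - (-4)·-0.3606 - (-2)·-1.0429) / (-10) = 1.1528
  x2 = (-3 - (-4)·0.7577 - (-4)·-1.0429) / (-10) = 0.4141
  x3 = (-1 - (3)·0.7577 - (3)·-0.3606) / (7) = -0.3130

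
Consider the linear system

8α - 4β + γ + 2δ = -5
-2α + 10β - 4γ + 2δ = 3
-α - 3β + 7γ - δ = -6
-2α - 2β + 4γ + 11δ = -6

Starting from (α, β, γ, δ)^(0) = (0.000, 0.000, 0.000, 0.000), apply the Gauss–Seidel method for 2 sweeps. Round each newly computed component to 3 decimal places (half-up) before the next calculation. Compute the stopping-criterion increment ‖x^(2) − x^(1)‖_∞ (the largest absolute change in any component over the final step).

0.274

Iteration 1:
  α = (-5 - (-4)·0.000 - (1)·0.000 - (2)·0.000) / (8) = -0.625
  β = (3 - (-2)·-0.625 - (-4)·0.000 - (2)·0.000) / (10) = 0.175
  γ = (-6 - (-1)·-0.625 - (-3)·0.175 - (-1)·0.000) / (7) = -0.871
  δ = (-6 - (-2)·-0.625 - (-2)·0.175 - (4)·-0.871) / (11) = -0.311
Iteration 2:
  α = (-5 - (-4)·0.175 - (1)·-0.871 - (2)·-0.311) / (8) = -0.351
  β = (3 - (-2)·-0.351 - (-4)·-0.871 - (2)·-0.311) / (10) = -0.056
  γ = (-6 - (-1)·-0.351 - (-3)·-0.056 - (-1)·-0.311) / (7) = -0.976
  δ = (-6 - (-2)·-0.351 - (-2)·-0.056 - (4)·-0.976) / (11) = -0.265
Change: (0.274, -0.231, -0.105, 0.046) → max |·| = 0.274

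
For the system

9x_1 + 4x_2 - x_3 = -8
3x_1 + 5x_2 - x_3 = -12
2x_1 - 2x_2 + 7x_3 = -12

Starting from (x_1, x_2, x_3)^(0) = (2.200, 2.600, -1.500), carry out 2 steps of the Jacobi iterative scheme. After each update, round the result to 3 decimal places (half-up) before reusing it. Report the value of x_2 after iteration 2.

Iteration 1:
  x_1 = (-8 - (4)·2.600 - (-1)·-1.500) / (9) = -2.211
  x_2 = (-12 - (3)·2.200 - (-1)·-1.500) / (5) = -4.020
  x_3 = (-12 - (2)·2.200 - (-2)·2.600) / (7) = -1.600
Iteration 2:
  x_1 = (-8 - (4)·-4.020 - (-1)·-1.600) / (9) = 0.720
  x_2 = (-12 - (3)·-2.211 - (-1)·-1.600) / (5) = -1.393
  x_3 = (-12 - (2)·-2.211 - (-2)·-4.020) / (7) = -2.231

-1.393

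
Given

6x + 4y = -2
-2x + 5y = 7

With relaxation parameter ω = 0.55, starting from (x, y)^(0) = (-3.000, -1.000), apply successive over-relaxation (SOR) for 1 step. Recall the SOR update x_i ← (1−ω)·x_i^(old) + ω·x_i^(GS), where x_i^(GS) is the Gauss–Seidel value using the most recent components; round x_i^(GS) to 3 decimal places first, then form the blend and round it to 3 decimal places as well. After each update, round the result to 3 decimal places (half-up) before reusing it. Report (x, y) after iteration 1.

(-1.167, 0.063)

Iteration 1:
  x: GS value = (-2 - (4)·-1.000) / (6) = 0.333;  x ← (1−ω)·-3.000 + ω·0.333 = -1.167
  y: GS value = (7 - (-2)·-1.167) / (5) = 0.933;  y ← (1−ω)·-1.000 + ω·0.933 = 0.063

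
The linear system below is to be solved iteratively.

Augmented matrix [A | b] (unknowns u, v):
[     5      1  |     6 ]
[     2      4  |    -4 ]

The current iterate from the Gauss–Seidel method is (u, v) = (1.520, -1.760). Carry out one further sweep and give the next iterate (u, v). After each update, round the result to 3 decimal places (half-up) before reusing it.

(1.552, -1.776)

One sweep:
  u = (6 - (1)·-1.760) / (5) = 1.552
  v = (-4 - (2)·1.552) / (4) = -1.776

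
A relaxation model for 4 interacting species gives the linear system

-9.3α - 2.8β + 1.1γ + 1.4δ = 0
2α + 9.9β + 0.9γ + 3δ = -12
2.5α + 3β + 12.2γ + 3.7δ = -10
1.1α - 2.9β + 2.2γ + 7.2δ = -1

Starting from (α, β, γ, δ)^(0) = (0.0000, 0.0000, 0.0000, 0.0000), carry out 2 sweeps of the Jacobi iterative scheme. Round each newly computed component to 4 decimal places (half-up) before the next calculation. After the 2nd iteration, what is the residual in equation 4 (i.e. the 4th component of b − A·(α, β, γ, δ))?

-0.6823

Iteration 1:
  α = (0 - (-2.8)·0.0000 - (1.1)·0.0000 - (1.4)·0.0000) / (-9.3) = 0.0000
  β = (-12 - (2)·0.0000 - (0.9)·0.0000 - (3)·0.0000) / (9.9) = -1.2121
  γ = (-10 - (2.5)·0.0000 - (3)·0.0000 - (3.7)·0.0000) / (12.2) = -0.8197
  δ = (-1 - (1.1)·0.0000 - (-2.9)·0.0000 - (2.2)·0.0000) / (7.2) = -0.1389
Iteration 2:
  α = (0 - (-2.8)·-1.2121 - (1.1)·-0.8197 - (1.4)·-0.1389) / (-9.3) = 0.2471
  β = (-12 - (2)·0.0000 - (0.9)·-0.8197 - (3)·-0.1389) / (9.9) = -1.0955
  γ = (-10 - (2.5)·0.0000 - (3)·-1.2121 - (3.7)·-0.1389) / (12.2) = -0.4795
  δ = (-1 - (1.1)·0.0000 - (-2.9)·-1.2121 - (2.2)·-0.8197) / (7.2) = -0.3766
Residual b − A·x = (0.2853, -0.0874, -0.0879, -0.6823)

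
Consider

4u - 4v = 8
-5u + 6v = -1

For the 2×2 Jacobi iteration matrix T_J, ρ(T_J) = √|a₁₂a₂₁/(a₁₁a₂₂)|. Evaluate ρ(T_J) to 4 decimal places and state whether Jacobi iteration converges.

0.9129

a₁₂a₂₁/(a₁₁a₂₂) = (-4)·(-5) / ((4)·(6)) = 0.833333
ρ = √|0.833333| = √0.833333 = 0.9129
ρ < 1, so Jacobi converges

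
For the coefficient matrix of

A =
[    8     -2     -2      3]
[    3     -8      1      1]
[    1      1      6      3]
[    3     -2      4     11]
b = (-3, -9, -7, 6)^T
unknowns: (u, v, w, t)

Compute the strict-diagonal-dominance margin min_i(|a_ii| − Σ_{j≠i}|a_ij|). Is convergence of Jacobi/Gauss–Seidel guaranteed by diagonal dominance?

1

row 1: |8| − (2+2+3) = 1
row 2: |-8| − (3+1+1) = 3
row 3: |6| − (1+1+3) = 1
row 4: |11| − (3+2+4) = 2
minimum over rows = 1 → strictly diagonally dominant (convergence guaranteed)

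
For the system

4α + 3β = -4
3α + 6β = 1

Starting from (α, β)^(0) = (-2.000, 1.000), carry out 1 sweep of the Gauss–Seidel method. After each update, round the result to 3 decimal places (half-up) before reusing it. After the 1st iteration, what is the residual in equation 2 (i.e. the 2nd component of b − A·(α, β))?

-0.002

Iteration 1:
  α = (-4 - (3)·1.000) / (4) = -1.750
  β = (1 - (3)·-1.750) / (6) = 1.042
Residual b − A·x = (-0.126, -0.002)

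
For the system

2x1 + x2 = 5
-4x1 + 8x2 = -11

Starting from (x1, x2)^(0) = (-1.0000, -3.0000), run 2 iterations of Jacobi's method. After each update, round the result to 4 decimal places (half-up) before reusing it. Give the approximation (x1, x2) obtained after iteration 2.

(3.4375, 0.6250)

Iteration 1:
  x1 = (5 - (1)·-3.0000) / (2) = 4.0000
  x2 = (-11 - (-4)·-1.0000) / (8) = -1.8750
Iteration 2:
  x1 = (5 - (1)·-1.8750) / (2) = 3.4375
  x2 = (-11 - (-4)·4.0000) / (8) = 0.6250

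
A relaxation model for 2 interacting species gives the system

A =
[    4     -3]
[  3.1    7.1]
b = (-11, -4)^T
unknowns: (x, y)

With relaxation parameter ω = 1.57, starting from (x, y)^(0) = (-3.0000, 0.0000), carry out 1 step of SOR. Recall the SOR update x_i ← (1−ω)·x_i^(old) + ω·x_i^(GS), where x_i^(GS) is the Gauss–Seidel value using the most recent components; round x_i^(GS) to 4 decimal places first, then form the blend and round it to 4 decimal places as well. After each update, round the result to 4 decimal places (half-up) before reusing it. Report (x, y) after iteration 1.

Iteration 1:
  x: GS value = (-11 - (-3)·0.0000) / (4) = -2.7500;  x ← (1−ω)·-3.0000 + ω·-2.7500 = -2.6075
  y: GS value = (-4 - (3.1)·-2.6075) / (7.1) = 0.5751;  y ← (1−ω)·0.0000 + ω·0.5751 = 0.9029

(-2.6075, 0.9029)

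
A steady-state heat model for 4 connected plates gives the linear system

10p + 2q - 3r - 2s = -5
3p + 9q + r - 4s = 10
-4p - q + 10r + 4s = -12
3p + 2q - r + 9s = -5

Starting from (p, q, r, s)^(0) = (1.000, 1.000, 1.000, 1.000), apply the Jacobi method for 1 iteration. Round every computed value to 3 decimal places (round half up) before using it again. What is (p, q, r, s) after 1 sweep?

Iteration 1:
  p = (-5 - (2)·1.000 - (-3)·1.000 - (-2)·1.000) / (10) = -0.200
  q = (10 - (3)·1.000 - (1)·1.000 - (-4)·1.000) / (9) = 1.111
  r = (-12 - (-4)·1.000 - (-1)·1.000 - (4)·1.000) / (10) = -1.100
  s = (-5 - (3)·1.000 - (2)·1.000 - (-1)·1.000) / (9) = -1.000

(-0.200, 1.111, -1.100, -1.000)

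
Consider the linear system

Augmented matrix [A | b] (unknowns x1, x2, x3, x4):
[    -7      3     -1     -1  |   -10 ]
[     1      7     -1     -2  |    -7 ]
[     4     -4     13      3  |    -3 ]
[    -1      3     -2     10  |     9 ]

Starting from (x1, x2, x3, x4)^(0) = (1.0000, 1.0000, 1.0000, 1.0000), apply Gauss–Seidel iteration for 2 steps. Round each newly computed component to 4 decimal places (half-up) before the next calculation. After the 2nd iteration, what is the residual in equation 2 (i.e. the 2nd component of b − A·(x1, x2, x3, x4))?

0.1278

Iteration 1:
  x1 = (-10 - (3)·1.0000 - (-1)·1.0000 - (-1)·1.0000) / (-7) = 1.5714
  x2 = (-7 - (1)·1.5714 - (-1)·1.0000 - (-2)·1.0000) / (7) = -0.7959
  x3 = (-3 - (4)·1.5714 - (-4)·-0.7959 - (3)·1.0000) / (13) = -1.1899
  x4 = (9 - (-1)·1.5714 - (3)·-0.7959 - (-2)·-1.1899) / (10) = 1.0579
Iteration 2:
  x1 = (-10 - (3)·-0.7959 - (-1)·-1.1899 - (-1)·1.0579) / (-7) = 1.1063
  x2 = (-7 - (1)·1.1063 - (-1)·-1.1899 - (-2)·1.0579) / (7) = -1.0258
  x3 = (-3 - (4)·1.1063 - (-4)·-1.0258 - (3)·1.0579) / (13) = -1.1309
  x4 = (9 - (-1)·1.1063 - (3)·-1.0258 - (-2)·-1.1309) / (10) = 1.0922
Residual b − A·x = (0.7828, 0.1278, -0.1033, -0.0001)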